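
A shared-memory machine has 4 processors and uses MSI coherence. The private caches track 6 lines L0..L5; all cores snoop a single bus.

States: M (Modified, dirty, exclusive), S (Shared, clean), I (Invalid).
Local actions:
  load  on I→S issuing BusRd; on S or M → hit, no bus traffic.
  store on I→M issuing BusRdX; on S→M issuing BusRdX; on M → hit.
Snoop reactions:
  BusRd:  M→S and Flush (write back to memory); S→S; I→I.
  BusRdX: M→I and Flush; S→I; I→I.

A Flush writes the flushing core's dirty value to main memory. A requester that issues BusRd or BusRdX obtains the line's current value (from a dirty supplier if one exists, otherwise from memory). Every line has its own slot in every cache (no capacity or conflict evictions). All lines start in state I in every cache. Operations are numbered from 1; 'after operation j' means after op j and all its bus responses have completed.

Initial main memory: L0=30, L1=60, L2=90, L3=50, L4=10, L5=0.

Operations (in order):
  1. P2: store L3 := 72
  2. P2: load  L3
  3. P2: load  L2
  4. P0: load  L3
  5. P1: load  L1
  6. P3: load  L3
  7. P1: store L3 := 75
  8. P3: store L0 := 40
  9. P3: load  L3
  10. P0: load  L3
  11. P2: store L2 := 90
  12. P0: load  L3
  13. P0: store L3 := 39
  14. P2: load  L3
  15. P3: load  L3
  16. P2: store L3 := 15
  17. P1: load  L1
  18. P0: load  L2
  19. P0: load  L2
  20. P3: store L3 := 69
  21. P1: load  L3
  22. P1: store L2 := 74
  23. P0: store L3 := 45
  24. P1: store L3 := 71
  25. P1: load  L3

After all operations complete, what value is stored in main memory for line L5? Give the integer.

1. P2: store L3 := 72  bus=[BusRdX]  L3: P0=I P1=I P2=M P3=I  mem[L3]=50
2. P2: load  L3  bus=[-]  L3: P0=I P1=I P2=M P3=I  mem[L3]=50
3. P2: load  L2  bus=[BusRd]  L2: P0=I P1=I P2=S P3=I  mem[L2]=90
4. P0: load  L3  bus=[BusRd,Flush]  L3: P0=S P1=I P2=S P3=I  mem[L3]=72
5. P1: load  L1  bus=[BusRd]  L1: P0=I P1=S P2=I P3=I  mem[L1]=60
6. P3: load  L3  bus=[BusRd]  L3: P0=S P1=I P2=S P3=S  mem[L3]=72
7. P1: store L3 := 75  bus=[BusRdX]  L3: P0=I P1=M P2=I P3=I  mem[L3]=72
8. P3: store L0 := 40  bus=[BusRdX]  L0: P0=I P1=I P2=I P3=M  mem[L0]=30
9. P3: load  L3  bus=[BusRd,Flush]  L3: P0=I P1=S P2=I P3=S  mem[L3]=75
10. P0: load  L3  bus=[BusRd]  L3: P0=S P1=S P2=I P3=S  mem[L3]=75
11. P2: store L2 := 90  bus=[BusRdX]  L2: P0=I P1=I P2=M P3=I  mem[L2]=90
12. P0: load  L3  bus=[-]  L3: P0=S P1=S P2=I P3=S  mem[L3]=75
13. P0: store L3 := 39  bus=[BusRdX]  L3: P0=M P1=I P2=I P3=I  mem[L3]=75
14. P2: load  L3  bus=[BusRd,Flush]  L3: P0=S P1=I P2=S P3=I  mem[L3]=39
15. P3: load  L3  bus=[BusRd]  L3: P0=S P1=I P2=S P3=S  mem[L3]=39
16. P2: store L3 := 15  bus=[BusRdX]  L3: P0=I P1=I P2=M P3=I  mem[L3]=39
17. P1: load  L1  bus=[-]  L1: P0=I P1=S P2=I P3=I  mem[L1]=60
18. P0: load  L2  bus=[BusRd,Flush]  L2: P0=S P1=I P2=S P3=I  mem[L2]=90
19. P0: load  L2  bus=[-]  L2: P0=S P1=I P2=S P3=I  mem[L2]=90
20. P3: store L3 := 69  bus=[BusRdX,Flush]  L3: P0=I P1=I P2=I P3=M  mem[L3]=15
21. P1: load  L3  bus=[BusRd,Flush]  L3: P0=I P1=S P2=I P3=S  mem[L3]=69
22. P1: store L2 := 74  bus=[BusRdX]  L2: P0=I P1=M P2=I P3=I  mem[L2]=90
23. P0: store L3 := 45  bus=[BusRdX]  L3: P0=M P1=I P2=I P3=I  mem[L3]=69
24. P1: store L3 := 71  bus=[BusRdX,Flush]  L3: P0=I P1=M P2=I P3=I  mem[L3]=45
25. P1: load  L3  bus=[-]  L3: P0=I P1=M P2=I P3=I  mem[L3]=45

memory[L5] = 0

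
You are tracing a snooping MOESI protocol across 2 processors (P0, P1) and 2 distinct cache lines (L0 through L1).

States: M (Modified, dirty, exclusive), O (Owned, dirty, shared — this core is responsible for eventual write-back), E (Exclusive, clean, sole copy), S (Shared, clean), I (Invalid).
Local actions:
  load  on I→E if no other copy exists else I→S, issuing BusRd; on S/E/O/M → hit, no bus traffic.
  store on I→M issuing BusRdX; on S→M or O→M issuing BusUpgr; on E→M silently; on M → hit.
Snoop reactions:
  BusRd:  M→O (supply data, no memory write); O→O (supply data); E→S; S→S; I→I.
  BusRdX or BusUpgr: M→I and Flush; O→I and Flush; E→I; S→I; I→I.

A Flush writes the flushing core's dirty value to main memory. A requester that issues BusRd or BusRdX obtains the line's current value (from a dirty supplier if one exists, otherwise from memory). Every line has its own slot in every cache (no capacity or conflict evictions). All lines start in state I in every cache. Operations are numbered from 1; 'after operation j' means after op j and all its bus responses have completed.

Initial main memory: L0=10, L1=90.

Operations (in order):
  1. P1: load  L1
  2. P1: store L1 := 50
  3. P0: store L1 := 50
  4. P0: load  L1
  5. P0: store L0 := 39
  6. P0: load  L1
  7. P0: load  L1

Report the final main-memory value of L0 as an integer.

1. P1: load  L1  bus=[BusRd]  L1: P0=I P1=E  mem[L1]=90
2. P1: store L1 := 50  bus=[-]  L1: P0=I P1=M  mem[L1]=90
3. P0: store L1 := 50  bus=[BusRdX,Flush]  L1: P0=M P1=I  mem[L1]=50
4. P0: load  L1  bus=[-]  L1: P0=M P1=I  mem[L1]=50
5. P0: store L0 := 39  bus=[BusRdX]  L0: P0=M P1=I  mem[L0]=10
6. P0: load  L1  bus=[-]  L1: P0=M P1=I  mem[L1]=50
7. P0: load  L1  bus=[-]  L1: P0=M P1=I  mem[L1]=50

memory[L0] = 10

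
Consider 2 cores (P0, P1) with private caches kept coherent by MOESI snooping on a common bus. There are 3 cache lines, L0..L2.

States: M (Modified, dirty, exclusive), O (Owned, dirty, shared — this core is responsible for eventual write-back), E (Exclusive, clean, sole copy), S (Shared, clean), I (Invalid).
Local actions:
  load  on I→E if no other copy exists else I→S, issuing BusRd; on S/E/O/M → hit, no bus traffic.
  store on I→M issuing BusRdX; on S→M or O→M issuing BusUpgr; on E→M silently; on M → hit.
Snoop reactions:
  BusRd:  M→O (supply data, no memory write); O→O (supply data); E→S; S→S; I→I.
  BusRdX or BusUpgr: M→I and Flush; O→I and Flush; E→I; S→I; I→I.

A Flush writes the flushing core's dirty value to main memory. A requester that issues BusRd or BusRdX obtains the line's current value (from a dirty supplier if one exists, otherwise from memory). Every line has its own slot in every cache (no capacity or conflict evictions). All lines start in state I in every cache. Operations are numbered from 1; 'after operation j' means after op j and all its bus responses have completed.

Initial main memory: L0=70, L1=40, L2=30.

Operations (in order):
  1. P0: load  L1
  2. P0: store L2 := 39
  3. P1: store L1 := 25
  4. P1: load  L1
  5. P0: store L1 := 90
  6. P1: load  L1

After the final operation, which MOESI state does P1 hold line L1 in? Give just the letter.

1. P0: load  L1  bus=[BusRd]  L1: P0=E P1=I  mem[L1]=40
2. P0: store L2 := 39  bus=[BusRdX]  L2: P0=M P1=I  mem[L2]=30
3. P1: store L1 := 25  bus=[BusRdX]  L1: P0=I P1=M  mem[L1]=40
4. P1: load  L1  bus=[-]  L1: P0=I P1=M  mem[L1]=40
5. P0: store L1 := 90  bus=[BusRdX,Flush]  L1: P0=M P1=I  mem[L1]=25
6. P1: load  L1  bus=[BusRd]  L1: P0=O P1=S  mem[L1]=25

state = S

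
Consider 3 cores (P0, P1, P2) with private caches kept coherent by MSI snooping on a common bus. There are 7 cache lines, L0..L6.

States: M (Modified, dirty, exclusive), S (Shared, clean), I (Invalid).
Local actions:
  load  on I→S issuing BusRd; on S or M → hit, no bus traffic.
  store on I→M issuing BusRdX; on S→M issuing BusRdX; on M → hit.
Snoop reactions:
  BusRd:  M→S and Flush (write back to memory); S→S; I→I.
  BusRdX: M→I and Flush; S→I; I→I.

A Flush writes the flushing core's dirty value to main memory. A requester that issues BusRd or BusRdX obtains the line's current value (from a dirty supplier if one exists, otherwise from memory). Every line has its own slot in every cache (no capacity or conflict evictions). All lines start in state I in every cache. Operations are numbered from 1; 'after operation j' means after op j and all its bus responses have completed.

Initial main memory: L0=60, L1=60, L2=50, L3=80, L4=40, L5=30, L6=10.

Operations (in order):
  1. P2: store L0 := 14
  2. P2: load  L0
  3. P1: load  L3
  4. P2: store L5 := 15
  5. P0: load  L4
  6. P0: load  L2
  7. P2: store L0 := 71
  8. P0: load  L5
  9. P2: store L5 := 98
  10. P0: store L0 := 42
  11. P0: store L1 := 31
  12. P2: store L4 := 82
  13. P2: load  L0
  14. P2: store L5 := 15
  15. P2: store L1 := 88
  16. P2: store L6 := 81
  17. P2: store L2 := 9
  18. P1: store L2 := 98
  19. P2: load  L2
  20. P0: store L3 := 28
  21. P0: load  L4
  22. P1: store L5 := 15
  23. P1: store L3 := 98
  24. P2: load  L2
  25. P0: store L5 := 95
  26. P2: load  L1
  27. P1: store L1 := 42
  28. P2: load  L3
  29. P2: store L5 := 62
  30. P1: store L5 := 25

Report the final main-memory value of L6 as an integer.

1. P2: store L0 := 14  bus=[BusRdX]  L0: P0=I P1=I P2=M  mem[L0]=60
2. P2: load  L0  bus=[-]  L0: P0=I P1=I P2=M  mem[L0]=60
3. P1: load  L3  bus=[BusRd]  L3: P0=I P1=S P2=I  mem[L3]=80
4. P2: store L5 := 15  bus=[BusRdX]  L5: P0=I P1=I P2=M  mem[L5]=30
5. P0: load  L4  bus=[BusRd]  L4: P0=S P1=I P2=I  mem[L4]=40
6. P0: load  L2  bus=[BusRd]  L2: P0=S P1=I P2=I  mem[L2]=50
7. P2: store L0 := 71  bus=[-]  L0: P0=I P1=I P2=M  mem[L0]=60
8. P0: load  L5  bus=[BusRd,Flush]  L5: P0=S P1=I P2=S  mem[L5]=15
9. P2: store L5 := 98  bus=[BusRdX]  L5: P0=I P1=I P2=M  mem[L5]=15
10. P0: store L0 := 42  bus=[BusRdX,Flush]  L0: P0=M P1=I P2=I  mem[L0]=71
11. P0: store L1 := 31  bus=[BusRdX]  L1: P0=M P1=I P2=I  mem[L1]=60
12. P2: store L4 := 82  bus=[BusRdX]  L4: P0=I P1=I P2=M  mem[L4]=40
13. P2: load  L0  bus=[BusRd,Flush]  L0: P0=S P1=I P2=S  mem[L0]=42
14. P2: store L5 := 15  bus=[-]  L5: P0=I P1=I P2=M  mem[L5]=15
15. P2: store L1 := 88  bus=[BusRdX,Flush]  L1: P0=I P1=I P2=M  mem[L1]=31
16. P2: store L6 := 81  bus=[BusRdX]  L6: P0=I P1=I P2=M  mem[L6]=10
17. P2: store L2 := 9  bus=[BusRdX]  L2: P0=I P1=I P2=M  mem[L2]=50
18. P1: store L2 := 98  bus=[BusRdX,Flush]  L2: P0=I P1=M P2=I  mem[L2]=9
19. P2: load  L2  bus=[BusRd,Flush]  L2: P0=I P1=S P2=S  mem[L2]=98
20. P0: store L3 := 28  bus=[BusRdX]  L3: P0=M P1=I P2=I  mem[L3]=80
21. P0: load  L4  bus=[BusRd,Flush]  L4: P0=S P1=I P2=S  mem[L4]=82
22. P1: store L5 := 15  bus=[BusRdX,Flush]  L5: P0=I P1=M P2=I  mem[L5]=15
23. P1: store L3 := 98  bus=[BusRdX,Flush]  L3: P0=I P1=M P2=I  mem[L3]=28
24. P2: load  L2  bus=[-]  L2: P0=I P1=S P2=S  mem[L2]=98
25. P0: store L5 := 95  bus=[BusRdX,Flush]  L5: P0=M P1=I P2=I  mem[L5]=15
26. P2: load  L1  bus=[-]  L1: P0=I P1=I P2=M  mem[L1]=31
27. P1: store L1 := 42  bus=[BusRdX,Flush]  L1: P0=I P1=M P2=I  mem[L1]=88
28. P2: load  L3  bus=[BusRd,Flush]  L3: P0=I P1=S P2=S  mem[L3]=98
29. P2: store L5 := 62  bus=[BusRdX,Flush]  L5: P0=I P1=I P2=M  mem[L5]=95
30. P1: store L5 := 25  bus=[BusRdX,Flush]  L5: P0=I P1=M P2=I  mem[L5]=62

memory[L6] = 10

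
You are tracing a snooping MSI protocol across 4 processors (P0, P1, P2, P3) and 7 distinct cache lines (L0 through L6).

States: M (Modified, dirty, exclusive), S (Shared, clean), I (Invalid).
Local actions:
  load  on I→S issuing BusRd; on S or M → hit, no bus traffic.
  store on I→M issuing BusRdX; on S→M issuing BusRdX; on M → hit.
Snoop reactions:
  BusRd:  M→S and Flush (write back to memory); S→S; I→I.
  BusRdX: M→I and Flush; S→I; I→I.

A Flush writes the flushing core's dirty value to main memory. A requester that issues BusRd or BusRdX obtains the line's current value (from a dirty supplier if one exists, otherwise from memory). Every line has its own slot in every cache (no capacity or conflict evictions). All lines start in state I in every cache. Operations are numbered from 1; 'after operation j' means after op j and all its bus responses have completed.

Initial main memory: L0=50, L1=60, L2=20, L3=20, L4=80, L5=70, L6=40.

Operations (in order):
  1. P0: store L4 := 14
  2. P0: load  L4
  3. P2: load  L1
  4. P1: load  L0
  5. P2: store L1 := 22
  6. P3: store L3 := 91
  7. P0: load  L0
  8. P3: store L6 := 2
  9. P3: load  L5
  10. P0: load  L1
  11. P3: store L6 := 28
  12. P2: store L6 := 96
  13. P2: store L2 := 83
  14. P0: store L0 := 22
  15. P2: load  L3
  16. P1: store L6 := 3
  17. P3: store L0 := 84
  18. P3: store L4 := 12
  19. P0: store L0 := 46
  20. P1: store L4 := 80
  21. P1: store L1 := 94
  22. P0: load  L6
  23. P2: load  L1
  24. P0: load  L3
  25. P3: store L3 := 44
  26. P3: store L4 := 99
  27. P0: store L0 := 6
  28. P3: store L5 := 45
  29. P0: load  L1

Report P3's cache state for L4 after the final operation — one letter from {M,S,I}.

state = M

1. P0: store L4 := 14  bus=[BusRdX]  L4: P0=M P1=I P2=I P3=I  mem[L4]=80
2. P0: load  L4  bus=[-]  L4: P0=M P1=I P2=I P3=I  mem[L4]=80
3. P2: load  L1  bus=[BusRd]  L1: P0=I P1=I P2=S P3=I  mem[L1]=60
4. P1: load  L0  bus=[BusRd]  L0: P0=I P1=S P2=I P3=I  mem[L0]=50
5. P2: store L1 := 22  bus=[BusRdX]  L1: P0=I P1=I P2=M P3=I  mem[L1]=60
6. P3: store L3 := 91  bus=[BusRdX]  L3: P0=I P1=I P2=I P3=M  mem[L3]=20
7. P0: load  L0  bus=[BusRd]  L0: P0=S P1=S P2=I P3=I  mem[L0]=50
8. P3: store L6 := 2  bus=[BusRdX]  L6: P0=I P1=I P2=I P3=M  mem[L6]=40
9. P3: load  L5  bus=[BusRd]  L5: P0=I P1=I P2=I P3=S  mem[L5]=70
10. P0: load  L1  bus=[BusRd,Flush]  L1: P0=S P1=I P2=S P3=I  mem[L1]=22
11. P3: store L6 := 28  bus=[-]  L6: P0=I P1=I P2=I P3=M  mem[L6]=40
12. P2: store L6 := 96  bus=[BusRdX,Flush]  L6: P0=I P1=I P2=M P3=I  mem[L6]=28
13. P2: store L2 := 83  bus=[BusRdX]  L2: P0=I P1=I P2=M P3=I  mem[L2]=20
14. P0: store L0 := 22  bus=[BusRdX]  L0: P0=M P1=I P2=I P3=I  mem[L0]=50
15. P2: load  L3  bus=[BusRd,Flush]  L3: P0=I P1=I P2=S P3=S  mem[L3]=91
16. P1: store L6 := 3  bus=[BusRdX,Flush]  L6: P0=I P1=M P2=I P3=I  mem[L6]=96
17. P3: store L0 := 84  bus=[BusRdX,Flush]  L0: P0=I P1=I P2=I P3=M  mem[L0]=22
18. P3: store L4 := 12  bus=[BusRdX,Flush]  L4: P0=I P1=I P2=I P3=M  mem[L4]=14
19. P0: store L0 := 46  bus=[BusRdX,Flush]  L0: P0=M P1=I P2=I P3=I  mem[L0]=84
20. P1: store L4 := 80  bus=[BusRdX,Flush]  L4: P0=I P1=M P2=I P3=I  mem[L4]=12
21. P1: store L1 := 94  bus=[BusRdX]  L1: P0=I P1=M P2=I P3=I  mem[L1]=22
22. P0: load  L6  bus=[BusRd,Flush]  L6: P0=S P1=S P2=I P3=I  mem[L6]=3
23. P2: load  L1  bus=[BusRd,Flush]  L1: P0=I P1=S P2=S P3=I  mem[L1]=94
24. P0: load  L3  bus=[BusRd]  L3: P0=S P1=I P2=S P3=S  mem[L3]=91
25. P3: store L3 := 44  bus=[BusRdX]  L3: P0=I P1=I P2=I P3=M  mem[L3]=91
26. P3: store L4 := 99  bus=[BusRdX,Flush]  L4: P0=I P1=I P2=I P3=M  mem[L4]=80
27. P0: store L0 := 6  bus=[-]  L0: P0=M P1=I P2=I P3=I  mem[L0]=84
28. P3: store L5 := 45  bus=[BusRdX]  L5: P0=I P1=I P2=I P3=M  mem[L5]=70
29. P0: load  L1  bus=[BusRd]  L1: P0=S P1=S P2=S P3=I  mem[L1]=94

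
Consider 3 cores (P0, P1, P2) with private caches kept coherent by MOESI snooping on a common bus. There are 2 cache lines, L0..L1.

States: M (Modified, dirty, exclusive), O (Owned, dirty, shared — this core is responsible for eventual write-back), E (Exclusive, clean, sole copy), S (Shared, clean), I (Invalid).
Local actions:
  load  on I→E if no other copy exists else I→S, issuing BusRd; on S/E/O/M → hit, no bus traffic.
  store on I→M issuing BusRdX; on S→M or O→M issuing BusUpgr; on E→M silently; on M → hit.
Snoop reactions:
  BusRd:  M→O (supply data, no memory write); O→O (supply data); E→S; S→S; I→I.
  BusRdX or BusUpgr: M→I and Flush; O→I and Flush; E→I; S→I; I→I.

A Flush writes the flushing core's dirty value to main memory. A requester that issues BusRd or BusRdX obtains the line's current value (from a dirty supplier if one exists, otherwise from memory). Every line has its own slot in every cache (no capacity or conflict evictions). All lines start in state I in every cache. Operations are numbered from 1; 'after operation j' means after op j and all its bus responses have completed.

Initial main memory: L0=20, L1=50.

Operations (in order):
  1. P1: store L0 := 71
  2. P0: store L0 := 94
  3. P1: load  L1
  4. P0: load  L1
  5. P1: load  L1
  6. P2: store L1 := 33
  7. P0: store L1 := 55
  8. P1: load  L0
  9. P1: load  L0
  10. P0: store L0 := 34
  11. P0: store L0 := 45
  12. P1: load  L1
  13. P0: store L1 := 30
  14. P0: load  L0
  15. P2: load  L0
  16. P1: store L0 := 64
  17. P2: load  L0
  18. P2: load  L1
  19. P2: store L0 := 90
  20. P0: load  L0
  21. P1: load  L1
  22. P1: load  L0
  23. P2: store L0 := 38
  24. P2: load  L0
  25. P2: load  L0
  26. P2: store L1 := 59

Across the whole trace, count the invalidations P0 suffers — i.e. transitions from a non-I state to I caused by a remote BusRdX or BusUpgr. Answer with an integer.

1. P1: store L0 := 71  bus=[BusRdX]  L0: P0=I P1=M P2=I  mem[L0]=20
2. P0: store L0 := 94  bus=[BusRdX,Flush]  L0: P0=M P1=I P2=I  mem[L0]=71
3. P1: load  L1  bus=[BusRd]  L1: P0=I P1=E P2=I  mem[L1]=50
4. P0: load  L1  bus=[BusRd]  L1: P0=S P1=S P2=I  mem[L1]=50
5. P1: load  L1  bus=[-]  L1: P0=S P1=S P2=I  mem[L1]=50
6. P2: store L1 := 33  bus=[BusRdX]  L1: P0=I P1=I P2=M  mem[L1]=50
7. P0: store L1 := 55  bus=[BusRdX,Flush]  L1: P0=M P1=I P2=I  mem[L1]=33
8. P1: load  L0  bus=[BusRd]  L0: P0=O P1=S P2=I  mem[L0]=71
9. P1: load  L0  bus=[-]  L0: P0=O P1=S P2=I  mem[L0]=71
10. P0: store L0 := 34  bus=[BusUpgr]  L0: P0=M P1=I P2=I  mem[L0]=71
11. P0: store L0 := 45  bus=[-]  L0: P0=M P1=I P2=I  mem[L0]=71
12. P1: load  L1  bus=[BusRd]  L1: P0=O P1=S P2=I  mem[L1]=33
13. P0: store L1 := 30  bus=[BusUpgr]  L1: P0=M P1=I P2=I  mem[L1]=33
14. P0: load  L0  bus=[-]  L0: P0=M P1=I P2=I  mem[L0]=71
15. P2: load  L0  bus=[BusRd]  L0: P0=O P1=I P2=S  mem[L0]=71
16. P1: store L0 := 64  bus=[BusRdX,Flush]  L0: P0=I P1=M P2=I  mem[L0]=45
17. P2: load  L0  bus=[BusRd]  L0: P0=I P1=O P2=S  mem[L0]=45
18. P2: load  L1  bus=[BusRd]  L1: P0=O P1=I P2=S  mem[L1]=33
19. P2: store L0 := 90  bus=[BusUpgr,Flush]  L0: P0=I P1=I P2=M  mem[L0]=64
20. P0: load  L0  bus=[BusRd]  L0: P0=S P1=I P2=O  mem[L0]=64
21. P1: load  L1  bus=[BusRd]  L1: P0=O P1=S P2=S  mem[L1]=33
22. P1: load  L0  bus=[BusRd]  L0: P0=S P1=S P2=O  mem[L0]=64
23. P2: store L0 := 38  bus=[BusUpgr]  L0: P0=I P1=I P2=M  mem[L0]=64
24. P2: load  L0  bus=[-]  L0: P0=I P1=I P2=M  mem[L0]=64
25. P2: load  L0  bus=[-]  L0: P0=I P1=I P2=M  mem[L0]=64
26. P2: store L1 := 59  bus=[BusUpgr,Flush]  L1: P0=I P1=I P2=M  mem[L1]=30

invalidations = 4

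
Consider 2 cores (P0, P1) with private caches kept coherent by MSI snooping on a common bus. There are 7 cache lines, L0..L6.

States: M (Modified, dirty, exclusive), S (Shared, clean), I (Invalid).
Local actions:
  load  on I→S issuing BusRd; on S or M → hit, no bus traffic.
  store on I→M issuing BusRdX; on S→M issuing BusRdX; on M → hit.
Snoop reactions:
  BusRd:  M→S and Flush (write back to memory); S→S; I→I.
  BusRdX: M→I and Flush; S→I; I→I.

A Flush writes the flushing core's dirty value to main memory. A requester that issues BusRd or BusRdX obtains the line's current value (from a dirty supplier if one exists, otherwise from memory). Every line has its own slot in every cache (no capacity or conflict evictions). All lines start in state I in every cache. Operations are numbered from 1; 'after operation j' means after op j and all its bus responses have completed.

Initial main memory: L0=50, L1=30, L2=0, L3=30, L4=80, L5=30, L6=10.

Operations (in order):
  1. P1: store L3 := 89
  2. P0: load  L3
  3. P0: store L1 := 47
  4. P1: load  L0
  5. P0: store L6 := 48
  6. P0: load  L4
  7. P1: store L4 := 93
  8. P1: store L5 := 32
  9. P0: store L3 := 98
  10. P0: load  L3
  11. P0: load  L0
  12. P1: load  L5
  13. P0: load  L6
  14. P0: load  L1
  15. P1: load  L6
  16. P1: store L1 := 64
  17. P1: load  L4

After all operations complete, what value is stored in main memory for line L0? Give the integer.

step 1: P1: store L3 := 89  ⟶  IM  (L3)  txn=BusRdX  M[L3]=30
step 2: P0: load  L3  ⟶  SS  (L3)  txn=BusRd+Flush  M[L3]=89
step 3: P0: store L1 := 47  ⟶  MI  (L1)  txn=BusRdX  M[L1]=30
step 4: P1: load  L0  ⟶  IS  (L0)  txn=BusRd  M[L0]=50
step 5: P0: store L6 := 48  ⟶  MI  (L6)  txn=BusRdX  M[L6]=10
step 6: P0: load  L4  ⟶  SI  (L4)  txn=BusRd  M[L4]=80
step 7: P1: store L4 := 93  ⟶  IM  (L4)  txn=BusRdX  M[L4]=80
step 8: P1: store L5 := 32  ⟶  IM  (L5)  txn=BusRdX  M[L5]=30
step 9: P0: store L3 := 98  ⟶  MI  (L3)  txn=BusRdX  M[L3]=89
step 10: P0: load  L3  ⟶  MI  (L3)  txn=∅  M[L3]=89
step 11: P0: load  L0  ⟶  SS  (L0)  txn=BusRd  M[L0]=50
step 12: P1: load  L5  ⟶  IM  (L5)  txn=∅  M[L5]=30
step 13: P0: load  L6  ⟶  MI  (L6)  txn=∅  M[L6]=10
step 14: P0: load  L1  ⟶  MI  (L1)  txn=∅  M[L1]=30
step 15: P1: load  L6  ⟶  SS  (L6)  txn=BusRd+Flush  M[L6]=48
step 16: P1: store L1 := 64  ⟶  IM  (L1)  txn=BusRdX+Flush  M[L1]=47
step 17: P1: load  L4  ⟶  IM  (L4)  txn=∅  M[L4]=80

memory[L0] = 50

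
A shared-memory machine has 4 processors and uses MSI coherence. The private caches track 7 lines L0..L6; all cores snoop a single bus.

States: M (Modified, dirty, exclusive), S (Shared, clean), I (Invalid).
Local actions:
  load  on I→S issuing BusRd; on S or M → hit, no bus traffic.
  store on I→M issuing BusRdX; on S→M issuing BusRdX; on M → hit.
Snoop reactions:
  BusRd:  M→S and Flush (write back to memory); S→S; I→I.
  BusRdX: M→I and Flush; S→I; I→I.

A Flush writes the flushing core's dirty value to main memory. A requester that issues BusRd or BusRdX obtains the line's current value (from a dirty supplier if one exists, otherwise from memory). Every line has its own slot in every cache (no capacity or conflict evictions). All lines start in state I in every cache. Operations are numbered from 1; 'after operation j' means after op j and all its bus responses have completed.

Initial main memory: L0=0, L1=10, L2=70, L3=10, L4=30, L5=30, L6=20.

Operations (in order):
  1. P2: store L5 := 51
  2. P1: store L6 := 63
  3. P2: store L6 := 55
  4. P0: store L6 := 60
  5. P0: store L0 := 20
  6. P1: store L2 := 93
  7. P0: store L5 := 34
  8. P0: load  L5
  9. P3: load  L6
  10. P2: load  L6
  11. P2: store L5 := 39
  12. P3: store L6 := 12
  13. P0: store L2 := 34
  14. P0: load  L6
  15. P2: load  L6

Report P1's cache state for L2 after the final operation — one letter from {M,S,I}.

1. P2: store L5 := 51  bus=[BusRdX]  L5: P0=I P1=I P2=M P3=I  mem[L5]=30
2. P1: store L6 := 63  bus=[BusRdX]  L6: P0=I P1=M P2=I P3=I  mem[L6]=20
3. P2: store L6 := 55  bus=[BusRdX,Flush]  L6: P0=I P1=I P2=M P3=I  mem[L6]=63
4. P0: store L6 := 60  bus=[BusRdX,Flush]  L6: P0=M P1=I P2=I P3=I  mem[L6]=55
5. P0: store L0 := 20  bus=[BusRdX]  L0: P0=M P1=I P2=I P3=I  mem[L0]=0
6. P1: store L2 := 93  bus=[BusRdX]  L2: P0=I P1=M P2=I P3=I  mem[L2]=70
7. P0: store L5 := 34  bus=[BusRdX,Flush]  L5: P0=M P1=I P2=I P3=I  mem[L5]=51
8. P0: load  L5  bus=[-]  L5: P0=M P1=I P2=I P3=I  mem[L5]=51
9. P3: load  L6  bus=[BusRd,Flush]  L6: P0=S P1=I P2=I P3=S  mem[L6]=60
10. P2: load  L6  bus=[BusRd]  L6: P0=S P1=I P2=S P3=S  mem[L6]=60
11. P2: store L5 := 39  bus=[BusRdX,Flush]  L5: P0=I P1=I P2=M P3=I  mem[L5]=34
12. P3: store L6 := 12  bus=[BusRdX]  L6: P0=I P1=I P2=I P3=M  mem[L6]=60
13. P0: store L2 := 34  bus=[BusRdX,Flush]  L2: P0=M P1=I P2=I P3=I  mem[L2]=93
14. P0: load  L6  bus=[BusRd,Flush]  L6: P0=S P1=I P2=I P3=S  mem[L6]=12
15. P2: load  L6  bus=[BusRd]  L6: P0=S P1=I P2=S P3=S  mem[L6]=12

state = I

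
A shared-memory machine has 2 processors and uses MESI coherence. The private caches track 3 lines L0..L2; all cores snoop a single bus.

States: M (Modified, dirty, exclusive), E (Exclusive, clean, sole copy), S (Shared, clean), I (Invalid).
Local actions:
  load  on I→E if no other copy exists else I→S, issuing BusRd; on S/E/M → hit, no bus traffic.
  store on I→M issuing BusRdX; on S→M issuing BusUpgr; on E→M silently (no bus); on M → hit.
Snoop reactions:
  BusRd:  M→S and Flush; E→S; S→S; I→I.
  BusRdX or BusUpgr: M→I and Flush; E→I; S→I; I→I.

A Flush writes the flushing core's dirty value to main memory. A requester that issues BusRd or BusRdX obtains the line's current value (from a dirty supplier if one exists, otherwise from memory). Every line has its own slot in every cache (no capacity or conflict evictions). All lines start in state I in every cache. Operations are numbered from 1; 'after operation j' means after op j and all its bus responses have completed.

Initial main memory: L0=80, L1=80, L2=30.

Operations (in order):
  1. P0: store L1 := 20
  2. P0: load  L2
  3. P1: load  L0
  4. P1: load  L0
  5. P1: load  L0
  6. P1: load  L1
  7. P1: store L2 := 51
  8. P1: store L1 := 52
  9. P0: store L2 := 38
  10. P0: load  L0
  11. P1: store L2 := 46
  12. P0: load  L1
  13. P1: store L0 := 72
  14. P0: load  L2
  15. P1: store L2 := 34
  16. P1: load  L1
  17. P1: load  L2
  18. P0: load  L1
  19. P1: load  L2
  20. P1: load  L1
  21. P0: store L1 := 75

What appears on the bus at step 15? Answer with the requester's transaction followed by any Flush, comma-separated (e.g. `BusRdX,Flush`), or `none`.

bus = BusUpgr

1. P0: store L1 := 20  bus=[BusRdX]  L1: P0=M P1=I  mem[L1]=80
2. P0: load  L2  bus=[BusRd]  L2: P0=E P1=I  mem[L2]=30
3. P1: load  L0  bus=[BusRd]  L0: P0=I P1=E  mem[L0]=80
4. P1: load  L0  bus=[-]  L0: P0=I P1=E  mem[L0]=80
5. P1: load  L0  bus=[-]  L0: P0=I P1=E  mem[L0]=80
6. P1: load  L1  bus=[BusRd,Flush]  L1: P0=S P1=S  mem[L1]=20
7. P1: store L2 := 51  bus=[BusRdX]  L2: P0=I P1=M  mem[L2]=30
8. P1: store L1 := 52  bus=[BusUpgr]  L1: P0=I P1=M  mem[L1]=20
9. P0: store L2 := 38  bus=[BusRdX,Flush]  L2: P0=M P1=I  mem[L2]=51
10. P0: load  L0  bus=[BusRd]  L0: P0=S P1=S  mem[L0]=80
11. P1: store L2 := 46  bus=[BusRdX,Flush]  L2: P0=I P1=M  mem[L2]=38
12. P0: load  L1  bus=[BusRd,Flush]  L1: P0=S P1=S  mem[L1]=52
13. P1: store L0 := 72  bus=[BusUpgr]  L0: P0=I P1=M  mem[L0]=80
14. P0: load  L2  bus=[BusRd,Flush]  L2: P0=S P1=S  mem[L2]=46
15. P1: store L2 := 34  bus=[BusUpgr]  L2: P0=I P1=M  mem[L2]=46
16. P1: load  L1  bus=[-]  L1: P0=S P1=S  mem[L1]=52
17. P1: load  L2  bus=[-]  L2: P0=I P1=M  mem[L2]=46
18. P0: load  L1  bus=[-]  L1: P0=S P1=S  mem[L1]=52
19. P1: load  L2  bus=[-]  L2: P0=I P1=M  mem[L2]=46
20. P1: load  L1  bus=[-]  L1: P0=S P1=S  mem[L1]=52
21. P0: store L1 := 75  bus=[BusUpgr]  L1: P0=M P1=I  mem[L1]=52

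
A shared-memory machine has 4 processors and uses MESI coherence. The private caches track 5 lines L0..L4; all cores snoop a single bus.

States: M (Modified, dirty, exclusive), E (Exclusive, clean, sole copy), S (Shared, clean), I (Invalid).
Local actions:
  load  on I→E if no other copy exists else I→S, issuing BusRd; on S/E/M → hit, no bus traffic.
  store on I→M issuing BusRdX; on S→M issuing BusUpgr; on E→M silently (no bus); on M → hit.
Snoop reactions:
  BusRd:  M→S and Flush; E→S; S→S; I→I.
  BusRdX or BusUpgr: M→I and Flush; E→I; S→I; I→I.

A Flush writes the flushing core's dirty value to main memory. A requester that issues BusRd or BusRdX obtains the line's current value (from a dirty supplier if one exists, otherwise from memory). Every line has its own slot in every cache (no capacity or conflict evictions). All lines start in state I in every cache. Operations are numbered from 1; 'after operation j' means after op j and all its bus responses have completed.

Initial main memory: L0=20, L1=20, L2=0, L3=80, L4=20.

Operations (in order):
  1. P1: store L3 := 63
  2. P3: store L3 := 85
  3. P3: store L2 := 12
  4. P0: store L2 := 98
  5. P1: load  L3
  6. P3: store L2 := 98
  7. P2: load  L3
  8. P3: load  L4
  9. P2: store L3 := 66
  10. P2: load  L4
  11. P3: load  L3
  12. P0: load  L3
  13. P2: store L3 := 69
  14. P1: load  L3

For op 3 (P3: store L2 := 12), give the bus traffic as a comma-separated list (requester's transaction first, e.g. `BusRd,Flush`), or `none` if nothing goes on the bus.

bus = BusRdX

  op1 P1: store L3 := 63 → I/M/I/I on L3; bus BusRdX; mem=80
  op2 P3: store L3 := 85 → I/I/I/M on L3; bus BusRdX Flush; mem=63
  op3 P3: store L2 := 12 → I/I/I/M on L2; bus BusRdX; mem=0
  op4 P0: store L2 := 98 → M/I/I/I on L2; bus BusRdX Flush; mem=12
  op5 P1: load  L3 → I/S/I/S on L3; bus BusRd Flush; mem=85
  op6 P3: store L2 := 98 → I/I/I/M on L2; bus BusRdX Flush; mem=98
  op7 P2: load  L3 → I/S/S/S on L3; bus BusRd; mem=85
  op8 P3: load  L4 → I/I/I/E on L4; bus BusRd; mem=20
  op9 P2: store L3 := 66 → I/I/M/I on L3; bus BusUpgr; mem=85
  op10 P2: load  L4 → I/I/S/S on L4; bus BusRd; mem=20
  op11 P3: load  L3 → I/I/S/S on L3; bus BusRd Flush; mem=66
  op12 P0: load  L3 → S/I/S/S on L3; bus BusRd; mem=66
  op13 P2: store L3 := 69 → I/I/M/I on L3; bus BusUpgr; mem=66
  op14 P1: load  L3 → I/S/S/I on L3; bus BusRd Flush; mem=69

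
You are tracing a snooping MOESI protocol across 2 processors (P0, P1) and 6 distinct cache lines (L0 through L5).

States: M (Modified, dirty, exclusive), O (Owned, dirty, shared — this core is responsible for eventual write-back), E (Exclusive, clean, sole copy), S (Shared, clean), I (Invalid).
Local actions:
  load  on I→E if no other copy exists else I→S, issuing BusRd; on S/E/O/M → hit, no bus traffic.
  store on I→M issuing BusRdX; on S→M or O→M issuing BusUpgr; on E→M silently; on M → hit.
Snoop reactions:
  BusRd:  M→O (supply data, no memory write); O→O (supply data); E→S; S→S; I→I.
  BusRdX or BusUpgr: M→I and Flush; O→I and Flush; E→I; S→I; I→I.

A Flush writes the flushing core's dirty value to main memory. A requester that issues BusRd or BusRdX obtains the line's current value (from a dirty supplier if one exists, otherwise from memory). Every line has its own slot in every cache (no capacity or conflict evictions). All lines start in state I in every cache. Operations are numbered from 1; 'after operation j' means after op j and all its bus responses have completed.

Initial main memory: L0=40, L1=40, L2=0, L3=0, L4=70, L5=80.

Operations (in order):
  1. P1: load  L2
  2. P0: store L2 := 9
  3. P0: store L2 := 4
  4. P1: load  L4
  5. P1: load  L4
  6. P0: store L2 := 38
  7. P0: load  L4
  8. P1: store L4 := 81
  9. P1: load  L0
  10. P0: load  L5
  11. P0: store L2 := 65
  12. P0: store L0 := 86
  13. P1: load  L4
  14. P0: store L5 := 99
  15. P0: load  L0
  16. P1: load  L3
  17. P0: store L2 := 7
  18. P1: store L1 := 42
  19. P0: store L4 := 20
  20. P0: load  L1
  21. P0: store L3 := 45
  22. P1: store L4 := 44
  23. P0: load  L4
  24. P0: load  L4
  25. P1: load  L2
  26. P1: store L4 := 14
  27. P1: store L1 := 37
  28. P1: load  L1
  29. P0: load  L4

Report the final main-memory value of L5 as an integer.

memory[L5] = 80

1. P1: load  L2  bus=[BusRd]  L2: P0=I P1=E  mem[L2]=0
2. P0: store L2 := 9  bus=[BusRdX]  L2: P0=M P1=I  mem[L2]=0
3. P0: store L2 := 4  bus=[-]  L2: P0=M P1=I  mem[L2]=0
4. P1: load  L4  bus=[BusRd]  L4: P0=I P1=E  mem[L4]=70
5. P1: load  L4  bus=[-]  L4: P0=I P1=E  mem[L4]=70
6. P0: store L2 := 38  bus=[-]  L2: P0=M P1=I  mem[L2]=0
7. P0: load  L4  bus=[BusRd]  L4: P0=S P1=S  mem[L4]=70
8. P1: store L4 := 81  bus=[BusUpgr]  L4: P0=I P1=M  mem[L4]=70
9. P1: load  L0  bus=[BusRd]  L0: P0=I P1=E  mem[L0]=40
10. P0: load  L5  bus=[BusRd]  L5: P0=E P1=I  mem[L5]=80
11. P0: store L2 := 65  bus=[-]  L2: P0=M P1=I  mem[L2]=0
12. P0: store L0 := 86  bus=[BusRdX]  L0: P0=M P1=I  mem[L0]=40
13. P1: load  L4  bus=[-]  L4: P0=I P1=M  mem[L4]=70
14. P0: store L5 := 99  bus=[-]  L5: P0=M P1=I  mem[L5]=80
15. P0: load  L0  bus=[-]  L0: P0=M P1=I  mem[L0]=40
16. P1: load  L3  bus=[BusRd]  L3: P0=I P1=E  mem[L3]=0
17. P0: store L2 := 7  bus=[-]  L2: P0=M P1=I  mem[L2]=0
18. P1: store L1 := 42  bus=[BusRdX]  L1: P0=I P1=M  mem[L1]=40
19. P0: store L4 := 20  bus=[BusRdX,Flush]  L4: P0=M P1=I  mem[L4]=81
20. P0: load  L1  bus=[BusRd]  L1: P0=S P1=O  mem[L1]=40
21. P0: store L3 := 45  bus=[BusRdX]  L3: P0=M P1=I  mem[L3]=0
22. P1: store L4 := 44  bus=[BusRdX,Flush]  L4: P0=I P1=M  mem[L4]=20
23. P0: load  L4  bus=[BusRd]  L4: P0=S P1=O  mem[L4]=20
24. P0: load  L4  bus=[-]  L4: P0=S P1=O  mem[L4]=20
25. P1: load  L2  bus=[BusRd]  L2: P0=O P1=S  mem[L2]=0
26. P1: store L4 := 14  bus=[BusUpgr]  L4: P0=I P1=M  mem[L4]=20
27. P1: store L1 := 37  bus=[BusUpgr]  L1: P0=I P1=M  mem[L1]=40
28. P1: load  L1  bus=[-]  L1: P0=I P1=M  mem[L1]=40
29. P0: load  L4  bus=[BusRd]  L4: P0=S P1=O  mem[L4]=20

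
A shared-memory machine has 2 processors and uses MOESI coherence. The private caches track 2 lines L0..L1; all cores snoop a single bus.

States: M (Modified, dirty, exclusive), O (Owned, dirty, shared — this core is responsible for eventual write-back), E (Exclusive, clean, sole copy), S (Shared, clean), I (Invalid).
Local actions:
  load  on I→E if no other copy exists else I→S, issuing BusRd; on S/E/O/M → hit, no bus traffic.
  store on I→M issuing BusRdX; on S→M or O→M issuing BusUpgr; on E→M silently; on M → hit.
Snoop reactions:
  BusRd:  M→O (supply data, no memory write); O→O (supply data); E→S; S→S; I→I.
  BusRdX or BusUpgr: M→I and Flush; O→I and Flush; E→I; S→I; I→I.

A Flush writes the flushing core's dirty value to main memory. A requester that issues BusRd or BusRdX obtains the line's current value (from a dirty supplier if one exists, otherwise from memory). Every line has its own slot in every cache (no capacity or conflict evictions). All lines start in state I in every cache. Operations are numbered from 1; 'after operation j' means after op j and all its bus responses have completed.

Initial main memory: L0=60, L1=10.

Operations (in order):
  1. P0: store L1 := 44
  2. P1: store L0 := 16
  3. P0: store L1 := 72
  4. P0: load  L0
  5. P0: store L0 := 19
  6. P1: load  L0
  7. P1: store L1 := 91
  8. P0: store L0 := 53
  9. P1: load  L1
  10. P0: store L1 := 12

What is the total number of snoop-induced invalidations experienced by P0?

invalidations = 1

1. P0: store L1 := 44  bus=[BusRdX]  L1: P0=M P1=I  mem[L1]=10
2. P1: store L0 := 16  bus=[BusRdX]  L0: P0=I P1=M  mem[L0]=60
3. P0: store L1 := 72  bus=[-]  L1: P0=M P1=I  mem[L1]=10
4. P0: load  L0  bus=[BusRd]  L0: P0=S P1=O  mem[L0]=60
5. P0: store L0 := 19  bus=[BusUpgr,Flush]  L0: P0=M P1=I  mem[L0]=16
6. P1: load  L0  bus=[BusRd]  L0: P0=O P1=S  mem[L0]=16
7. P1: store L1 := 91  bus=[BusRdX,Flush]  L1: P0=I P1=M  mem[L1]=72
8. P0: store L0 := 53  bus=[BusUpgr]  L0: P0=M P1=I  mem[L0]=16
9. P1: load  L1  bus=[-]  L1: P0=I P1=M  mem[L1]=72
10. P0: store L1 := 12  bus=[BusRdX,Flush]  L1: P0=M P1=I  mem[L1]=91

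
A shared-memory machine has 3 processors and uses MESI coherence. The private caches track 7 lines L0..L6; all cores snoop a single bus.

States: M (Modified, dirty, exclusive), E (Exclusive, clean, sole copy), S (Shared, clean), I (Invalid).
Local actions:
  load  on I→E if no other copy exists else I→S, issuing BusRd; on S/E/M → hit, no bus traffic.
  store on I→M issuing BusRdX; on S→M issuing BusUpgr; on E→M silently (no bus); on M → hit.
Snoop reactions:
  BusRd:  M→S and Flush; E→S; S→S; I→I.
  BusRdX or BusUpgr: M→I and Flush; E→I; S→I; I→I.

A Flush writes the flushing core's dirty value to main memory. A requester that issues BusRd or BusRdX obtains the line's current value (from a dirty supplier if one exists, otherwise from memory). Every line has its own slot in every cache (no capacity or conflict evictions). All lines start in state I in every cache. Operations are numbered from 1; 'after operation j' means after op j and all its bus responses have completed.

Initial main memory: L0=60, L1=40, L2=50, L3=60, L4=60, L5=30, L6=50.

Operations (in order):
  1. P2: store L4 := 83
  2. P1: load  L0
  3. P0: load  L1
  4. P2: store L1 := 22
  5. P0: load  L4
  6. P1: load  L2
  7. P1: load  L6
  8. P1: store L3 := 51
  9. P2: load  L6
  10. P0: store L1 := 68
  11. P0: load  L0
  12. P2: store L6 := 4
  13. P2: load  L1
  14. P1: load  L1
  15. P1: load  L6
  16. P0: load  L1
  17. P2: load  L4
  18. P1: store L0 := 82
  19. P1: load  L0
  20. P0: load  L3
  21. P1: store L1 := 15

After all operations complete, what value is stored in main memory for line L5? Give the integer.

1. P2: store L4 := 83  bus=[BusRdX]  L4: P0=I P1=I P2=M  mem[L4]=60
2. P1: load  L0  bus=[BusRd]  L0: P0=I P1=E P2=I  mem[L0]=60
3. P0: load  L1  bus=[BusRd]  L1: P0=E P1=I P2=I  mem[L1]=40
4. P2: store L1 := 22  bus=[BusRdX]  L1: P0=I P1=I P2=M  mem[L1]=40
5. P0: load  L4  bus=[BusRd,Flush]  L4: P0=S P1=I P2=S  mem[L4]=83
6. P1: load  L2  bus=[BusRd]  L2: P0=I P1=E P2=I  mem[L2]=50
7. P1: load  L6  bus=[BusRd]  L6: P0=I P1=E P2=I  mem[L6]=50
8. P1: store L3 := 51  bus=[BusRdX]  L3: P0=I P1=M P2=I  mem[L3]=60
9. P2: load  L6  bus=[BusRd]  L6: P0=I P1=S P2=S  mem[L6]=50
10. P0: store L1 := 68  bus=[BusRdX,Flush]  L1: P0=M P1=I P2=I  mem[L1]=22
11. P0: load  L0  bus=[BusRd]  L0: P0=S P1=S P2=I  mem[L0]=60
12. P2: store L6 := 4  bus=[BusUpgr]  L6: P0=I P1=I P2=M  mem[L6]=50
13. P2: load  L1  bus=[BusRd,Flush]  L1: P0=S P1=I P2=S  mem[L1]=68
14. P1: load  L1  bus=[BusRd]  L1: P0=S P1=S P2=S  mem[L1]=68
15. P1: load  L6  bus=[BusRd,Flush]  L6: P0=I P1=S P2=S  mem[L6]=4
16. P0: load  L1  bus=[-]  L1: P0=S P1=S P2=S  mem[L1]=68
17. P2: load  L4  bus=[-]  L4: P0=S P1=I P2=S  mem[L4]=83
18. P1: store L0 := 82  bus=[BusUpgr]  L0: P0=I P1=M P2=I  mem[L0]=60
19. P1: load  L0  bus=[-]  L0: P0=I P1=M P2=I  mem[L0]=60
20. P0: load  L3  bus=[BusRd,Flush]  L3: P0=S P1=S P2=I  mem[L3]=51
21. P1: store L1 := 15  bus=[BusUpgr]  L1: P0=I P1=M P2=I  mem[L1]=68

memory[L5] = 30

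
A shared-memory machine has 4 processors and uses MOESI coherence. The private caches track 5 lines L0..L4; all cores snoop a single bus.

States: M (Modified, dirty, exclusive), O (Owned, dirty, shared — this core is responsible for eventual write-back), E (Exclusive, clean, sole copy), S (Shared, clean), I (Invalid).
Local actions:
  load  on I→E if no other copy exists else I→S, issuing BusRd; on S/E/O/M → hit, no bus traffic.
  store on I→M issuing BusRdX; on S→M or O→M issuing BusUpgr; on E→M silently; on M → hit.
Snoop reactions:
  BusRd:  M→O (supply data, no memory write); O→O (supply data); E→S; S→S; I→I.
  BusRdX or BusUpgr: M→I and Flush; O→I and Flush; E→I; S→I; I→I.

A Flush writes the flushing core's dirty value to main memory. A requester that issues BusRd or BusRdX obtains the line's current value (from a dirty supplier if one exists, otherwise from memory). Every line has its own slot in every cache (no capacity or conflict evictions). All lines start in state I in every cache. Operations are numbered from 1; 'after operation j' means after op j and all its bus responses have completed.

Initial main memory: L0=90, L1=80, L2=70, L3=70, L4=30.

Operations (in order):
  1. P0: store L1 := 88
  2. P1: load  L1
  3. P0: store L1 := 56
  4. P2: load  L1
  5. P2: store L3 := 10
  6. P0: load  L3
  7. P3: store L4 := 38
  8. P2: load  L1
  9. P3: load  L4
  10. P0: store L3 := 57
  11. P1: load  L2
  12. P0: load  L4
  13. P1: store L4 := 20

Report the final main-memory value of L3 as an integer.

  op1 P0: store L1 := 88 → M/I/I/I on L1; bus BusRdX; mem=80
  op2 P1: load  L1 → O/S/I/I on L1; bus BusRd; mem=80
  op3 P0: store L1 := 56 → M/I/I/I on L1; bus BusUpgr; mem=80
  op4 P2: load  L1 → O/I/S/I on L1; bus BusRd; mem=80
  op5 P2: store L3 := 10 → I/I/M/I on L3; bus BusRdX; mem=70
  op6 P0: load  L3 → S/I/O/I on L3; bus BusRd; mem=70
  op7 P3: store L4 := 38 → I/I/I/M on L4; bus BusRdX; mem=30
  op8 P2: load  L1 → O/I/S/I on L1; bus (none); mem=80
  op9 P3: load  L4 → I/I/I/M on L4; bus (none); mem=30
  op10 P0: store L3 := 57 → M/I/I/I on L3; bus BusUpgr Flush; mem=10
  op11 P1: load  L2 → I/E/I/I on L2; bus BusRd; mem=70
  op12 P0: load  L4 → S/I/I/O on L4; bus BusRd; mem=30
  op13 P1: store L4 := 20 → I/M/I/I on L4; bus BusRdX Flush; mem=38

memory[L3] = 10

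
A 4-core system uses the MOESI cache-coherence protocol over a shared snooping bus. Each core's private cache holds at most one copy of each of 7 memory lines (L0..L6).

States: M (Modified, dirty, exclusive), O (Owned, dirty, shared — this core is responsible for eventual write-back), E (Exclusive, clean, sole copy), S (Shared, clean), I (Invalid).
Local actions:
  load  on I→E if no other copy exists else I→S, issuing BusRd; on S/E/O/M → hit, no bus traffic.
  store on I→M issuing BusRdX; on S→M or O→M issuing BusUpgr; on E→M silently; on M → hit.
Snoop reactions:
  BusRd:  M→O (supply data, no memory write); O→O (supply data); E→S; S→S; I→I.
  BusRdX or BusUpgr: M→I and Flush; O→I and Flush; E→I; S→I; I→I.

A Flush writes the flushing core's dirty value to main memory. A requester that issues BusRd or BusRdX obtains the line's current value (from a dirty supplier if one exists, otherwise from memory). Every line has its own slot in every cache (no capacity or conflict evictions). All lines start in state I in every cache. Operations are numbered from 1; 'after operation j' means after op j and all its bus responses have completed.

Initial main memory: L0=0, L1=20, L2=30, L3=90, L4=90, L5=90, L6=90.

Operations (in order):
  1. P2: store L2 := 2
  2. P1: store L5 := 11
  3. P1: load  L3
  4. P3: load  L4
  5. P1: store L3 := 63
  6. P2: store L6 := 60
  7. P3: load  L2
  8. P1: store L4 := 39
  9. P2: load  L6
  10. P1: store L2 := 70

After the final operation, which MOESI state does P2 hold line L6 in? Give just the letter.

[1] P2: store L2 := 2 | P0:I, P1:I, P2:M(2), P3:I | bus: BusRdX
[2] P1: store L5 := 11 | P0:I, P1:M(11), P2:I, P3:I | bus: BusRdX
[3] P1: load  L3 | P0:I, P1:E(90), P2:I, P3:I | bus: BusRd
[4] P3: load  L4 | P0:I, P1:I, P2:I, P3:E(90) | bus: BusRd
[5] P1: store L3 := 63 | P0:I, P1:M(63), P2:I, P3:I | bus: none
[6] P2: store L6 := 60 | P0:I, P1:I, P2:M(60), P3:I | bus: BusRdX
[7] P3: load  L2 | P0:I, P1:I, P2:O(2), P3:S(2) | bus: BusRd
[8] P1: store L4 := 39 | P0:I, P1:M(39), P2:I, P3:I | bus: BusRdX
[9] P2: load  L6 | P0:I, P1:I, P2:M(60), P3:I | bus: none
[10] P1: store L2 := 70 | P0:I, P1:M(70), P2:I, P3:I | bus: BusRdX,Flush

state = M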